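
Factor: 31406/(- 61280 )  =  -2^(-4 )*5^( - 1) * 41^1  =  - 41/80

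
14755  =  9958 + 4797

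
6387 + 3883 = 10270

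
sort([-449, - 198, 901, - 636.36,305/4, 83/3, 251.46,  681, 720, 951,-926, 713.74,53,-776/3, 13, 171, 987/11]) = [ - 926,-636.36,-449,- 776/3  , - 198,13, 83/3 , 53, 305/4,  987/11, 171, 251.46,681,  713.74, 720, 901, 951 ]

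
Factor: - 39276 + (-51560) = -90836 =-2^2*22709^1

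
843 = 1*843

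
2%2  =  0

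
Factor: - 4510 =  - 2^1*5^1*11^1 * 41^1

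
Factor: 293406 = 2^1*3^1  *79^1*619^1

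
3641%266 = 183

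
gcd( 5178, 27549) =3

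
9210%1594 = 1240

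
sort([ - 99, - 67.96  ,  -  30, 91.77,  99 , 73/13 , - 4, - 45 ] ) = [ - 99,- 67.96, -45, - 30, - 4 , 73/13,91.77, 99]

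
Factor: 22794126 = 2^1*3^1*887^1*4283^1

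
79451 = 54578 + 24873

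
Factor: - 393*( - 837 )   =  3^4*31^1*131^1 = 328941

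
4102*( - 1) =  - 4102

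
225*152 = 34200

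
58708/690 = 85 + 29/345 = 85.08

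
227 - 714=- 487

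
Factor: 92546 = 2^1*46273^1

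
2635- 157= 2478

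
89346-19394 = 69952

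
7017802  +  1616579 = 8634381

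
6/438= 1/73 =0.01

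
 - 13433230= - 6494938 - 6938292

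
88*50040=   4403520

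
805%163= 153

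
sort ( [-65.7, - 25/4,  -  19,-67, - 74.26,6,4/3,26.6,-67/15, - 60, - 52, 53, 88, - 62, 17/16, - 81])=[ - 81, - 74.26, - 67, - 65.7,- 62, - 60,-52,-19, - 25/4, - 67/15,17/16 , 4/3,6 , 26.6,53, 88]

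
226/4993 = 226/4993  =  0.05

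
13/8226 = 13/8226 = 0.00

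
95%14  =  11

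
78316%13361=11511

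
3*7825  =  23475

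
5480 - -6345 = 11825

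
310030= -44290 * ( - 7)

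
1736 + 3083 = 4819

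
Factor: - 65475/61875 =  - 3^1*5^( - 2 )*11^( - 1) * 97^1=- 291/275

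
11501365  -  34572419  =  -23071054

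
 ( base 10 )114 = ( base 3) 11020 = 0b1110010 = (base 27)46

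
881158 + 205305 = 1086463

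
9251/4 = 2312+3/4=2312.75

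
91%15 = 1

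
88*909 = 79992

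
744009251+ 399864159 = 1143873410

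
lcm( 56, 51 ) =2856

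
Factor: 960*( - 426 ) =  - 2^7*3^2  *5^1 * 71^1 = - 408960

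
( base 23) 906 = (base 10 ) 4767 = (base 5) 123032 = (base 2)1001010011111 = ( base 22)9IF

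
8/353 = 8/353 = 0.02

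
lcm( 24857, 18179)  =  1217993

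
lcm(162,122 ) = 9882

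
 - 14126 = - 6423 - 7703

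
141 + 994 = 1135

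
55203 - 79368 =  - 24165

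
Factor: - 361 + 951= 590 = 2^1*5^1*59^1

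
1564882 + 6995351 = 8560233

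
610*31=18910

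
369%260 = 109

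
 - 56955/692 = - 56955/692 = -82.30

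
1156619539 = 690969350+465650189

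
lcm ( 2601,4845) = 247095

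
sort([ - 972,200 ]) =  [  -  972 , 200]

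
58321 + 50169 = 108490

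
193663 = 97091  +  96572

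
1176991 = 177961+999030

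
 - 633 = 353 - 986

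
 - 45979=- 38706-7273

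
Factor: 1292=2^2*17^1*19^1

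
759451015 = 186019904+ 573431111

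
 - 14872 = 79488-94360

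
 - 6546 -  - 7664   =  1118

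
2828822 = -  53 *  (-53374 )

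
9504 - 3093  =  6411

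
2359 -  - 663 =3022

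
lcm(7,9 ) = 63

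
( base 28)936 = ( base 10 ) 7146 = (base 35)5t6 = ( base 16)1BEA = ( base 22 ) EGI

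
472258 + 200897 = 673155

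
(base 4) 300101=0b110000010001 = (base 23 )5J7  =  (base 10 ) 3089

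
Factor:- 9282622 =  - 2^1*443^1*  10477^1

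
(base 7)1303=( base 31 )fs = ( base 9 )607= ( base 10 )493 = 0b111101101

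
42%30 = 12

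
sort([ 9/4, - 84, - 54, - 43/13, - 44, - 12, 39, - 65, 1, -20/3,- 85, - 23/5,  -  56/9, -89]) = [  -  89,  -  85,  -  84, - 65, - 54, - 44, - 12, - 20/3, - 56/9 , - 23/5, - 43/13,1,9/4,39]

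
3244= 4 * 811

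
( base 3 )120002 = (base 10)407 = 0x197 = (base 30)DH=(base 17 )16g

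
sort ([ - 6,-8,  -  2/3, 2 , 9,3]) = [ - 8, - 6, - 2/3, 2 , 3, 9] 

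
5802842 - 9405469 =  - 3602627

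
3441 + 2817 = 6258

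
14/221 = 14/221=0.06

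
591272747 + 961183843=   1552456590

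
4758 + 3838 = 8596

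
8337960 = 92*90630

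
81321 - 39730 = 41591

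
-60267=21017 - 81284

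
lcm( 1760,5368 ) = 107360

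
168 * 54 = 9072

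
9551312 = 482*19816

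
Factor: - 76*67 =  - 2^2*19^1*67^1  =  - 5092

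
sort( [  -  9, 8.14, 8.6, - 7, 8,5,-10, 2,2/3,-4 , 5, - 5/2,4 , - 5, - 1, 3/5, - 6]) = [-10, - 9, - 7, - 6, - 5, - 4, - 5/2, - 1,3/5,2/3,2, 4 , 5, 5, 8 , 8.14, 8.6]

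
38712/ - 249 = -12904/83  =  - 155.47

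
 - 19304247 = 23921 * ( - 807)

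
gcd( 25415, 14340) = 5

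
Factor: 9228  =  2^2 * 3^1*769^1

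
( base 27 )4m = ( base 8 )202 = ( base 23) 5F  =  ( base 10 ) 130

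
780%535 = 245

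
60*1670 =100200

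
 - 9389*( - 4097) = 38466733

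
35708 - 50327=-14619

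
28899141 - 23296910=5602231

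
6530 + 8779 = 15309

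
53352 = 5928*9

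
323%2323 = 323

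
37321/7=5331 + 4/7   =  5331.57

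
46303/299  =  46303/299 = 154.86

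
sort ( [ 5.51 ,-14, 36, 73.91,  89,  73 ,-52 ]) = [ - 52, - 14,5.51 , 36 , 73,73.91 , 89]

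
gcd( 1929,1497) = 3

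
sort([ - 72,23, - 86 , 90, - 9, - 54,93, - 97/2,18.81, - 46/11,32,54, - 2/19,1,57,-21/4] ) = [ - 86,-72, - 54, - 97/2 , - 9,-21/4, - 46/11, - 2/19,1,18.81, 23,32,54,57,  90,  93]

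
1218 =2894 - 1676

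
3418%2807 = 611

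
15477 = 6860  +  8617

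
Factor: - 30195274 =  - 2^1*23^1 * 103^1  *6373^1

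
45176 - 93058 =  - 47882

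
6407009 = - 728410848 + 734817857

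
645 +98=743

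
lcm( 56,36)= 504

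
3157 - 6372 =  - 3215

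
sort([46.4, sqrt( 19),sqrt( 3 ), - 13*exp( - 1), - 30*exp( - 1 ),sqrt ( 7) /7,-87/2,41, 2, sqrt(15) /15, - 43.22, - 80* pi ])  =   [ - 80*pi, - 87/2,  -  43.22  ,  -  30*exp( - 1), - 13 * exp( - 1 ),sqrt(15)/15, sqrt( 7 )/7, sqrt( 3) , 2, sqrt ( 19 ), 41,46.4]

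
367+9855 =10222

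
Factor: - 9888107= -9888107^1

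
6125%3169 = 2956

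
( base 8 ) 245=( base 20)85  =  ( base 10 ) 165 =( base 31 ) 5a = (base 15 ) b0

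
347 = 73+274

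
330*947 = 312510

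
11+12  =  23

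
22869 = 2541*9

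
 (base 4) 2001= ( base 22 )5j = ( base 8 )201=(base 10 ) 129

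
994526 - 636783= 357743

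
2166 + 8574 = 10740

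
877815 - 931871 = - 54056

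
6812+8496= 15308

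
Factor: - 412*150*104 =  - 2^6*3^1*5^2 * 13^1 * 103^1=- 6427200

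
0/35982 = 0 = 0.00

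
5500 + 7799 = 13299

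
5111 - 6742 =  - 1631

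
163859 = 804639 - 640780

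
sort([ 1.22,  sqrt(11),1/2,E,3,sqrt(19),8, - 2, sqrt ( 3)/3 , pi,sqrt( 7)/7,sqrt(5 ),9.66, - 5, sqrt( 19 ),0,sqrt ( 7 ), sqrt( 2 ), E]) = [ - 5 , - 2, 0, sqrt( 7)/7 , 1/2,sqrt( 3)/3,1.22, sqrt(2 ), sqrt(5 ),  sqrt (7),E,  E,  3,pi,sqrt(11),sqrt ( 19),sqrt( 19) , 8 , 9.66] 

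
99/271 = 99/271 =0.37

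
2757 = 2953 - 196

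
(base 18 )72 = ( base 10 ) 128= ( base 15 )88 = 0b10000000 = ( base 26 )4o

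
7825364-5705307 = 2120057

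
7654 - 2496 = 5158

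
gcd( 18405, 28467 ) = 9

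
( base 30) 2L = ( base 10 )81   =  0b1010001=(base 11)74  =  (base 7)144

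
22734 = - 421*( - 54 )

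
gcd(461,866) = 1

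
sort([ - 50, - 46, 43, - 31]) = [ -50, - 46, - 31, 43]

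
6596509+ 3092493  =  9689002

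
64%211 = 64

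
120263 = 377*319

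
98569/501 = 98569/501 = 196.74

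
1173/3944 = 69/232 = 0.30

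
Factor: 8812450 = 2^1*5^2*23^1 * 79^1*97^1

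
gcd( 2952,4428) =1476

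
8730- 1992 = 6738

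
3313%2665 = 648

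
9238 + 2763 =12001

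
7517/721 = 7517/721 =10.43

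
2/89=2/89 = 0.02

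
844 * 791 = 667604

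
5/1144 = 5/1144  =  0.00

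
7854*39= 306306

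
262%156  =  106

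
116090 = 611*190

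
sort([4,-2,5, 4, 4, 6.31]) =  [ - 2, 4, 4, 4, 5,6.31]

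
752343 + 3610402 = 4362745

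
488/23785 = 488/23785=0.02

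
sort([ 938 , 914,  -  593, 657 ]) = [ - 593, 657,914, 938]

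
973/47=20  +  33/47 = 20.70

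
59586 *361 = 21510546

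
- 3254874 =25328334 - 28583208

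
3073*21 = 64533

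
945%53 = 44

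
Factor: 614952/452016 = 2^( -1)* 3^2* 13^1 *43^( - 1 ) = 117/86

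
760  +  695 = 1455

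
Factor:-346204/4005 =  - 2^2*3^(-2)*5^( - 1 )*41^1*89^( - 1)*2111^1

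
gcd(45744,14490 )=6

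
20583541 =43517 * 473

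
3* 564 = 1692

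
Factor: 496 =2^4*31^1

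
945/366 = 2 + 71/122  =  2.58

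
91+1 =92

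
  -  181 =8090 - 8271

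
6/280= 3/140=0.02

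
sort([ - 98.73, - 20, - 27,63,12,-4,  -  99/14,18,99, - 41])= [ - 98.73, - 41, - 27,-20,-99/14, - 4, 12,18, 63, 99] 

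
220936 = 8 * 27617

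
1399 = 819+580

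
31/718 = 31/718= 0.04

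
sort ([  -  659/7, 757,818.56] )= [-659/7,757,818.56] 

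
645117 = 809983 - 164866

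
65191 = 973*67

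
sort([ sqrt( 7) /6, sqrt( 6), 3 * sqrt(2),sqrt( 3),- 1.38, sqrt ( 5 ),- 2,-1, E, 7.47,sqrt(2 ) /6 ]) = [ - 2, - 1.38 , - 1, sqrt( 2) /6, sqrt( 7)/6,sqrt(3),sqrt( 5), sqrt( 6), E, 3*sqrt(2),7.47]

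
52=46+6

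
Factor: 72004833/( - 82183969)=-3^2*7^( - 1 )*43^1*67^1*2777^1*11740567^(-1 ) 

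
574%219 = 136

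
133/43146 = 133/43146  =  0.00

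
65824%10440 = 3184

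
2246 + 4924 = 7170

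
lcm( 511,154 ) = 11242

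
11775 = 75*157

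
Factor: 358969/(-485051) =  - 689/931= -7^( -2)* 13^1*19^( -1)*53^1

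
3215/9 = 357 + 2/9 = 357.22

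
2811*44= 123684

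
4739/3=4739/3 = 1579.67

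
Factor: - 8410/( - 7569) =10/9=2^1*3^ ( -2 )*5^1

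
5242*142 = 744364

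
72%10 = 2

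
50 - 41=9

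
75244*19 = 1429636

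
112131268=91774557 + 20356711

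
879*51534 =45298386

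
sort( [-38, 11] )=[ - 38,  11 ]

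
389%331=58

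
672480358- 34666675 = 637813683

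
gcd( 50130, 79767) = 9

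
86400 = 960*90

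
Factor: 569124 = 2^2*3^2*15809^1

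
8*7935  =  63480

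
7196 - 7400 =  -  204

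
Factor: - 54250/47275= - 70/61= - 2^1*5^1 * 7^1 * 61^( - 1 )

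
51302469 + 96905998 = 148208467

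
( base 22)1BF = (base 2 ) 1011100101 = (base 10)741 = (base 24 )16L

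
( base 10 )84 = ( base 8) 124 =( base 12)70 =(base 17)4g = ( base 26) 36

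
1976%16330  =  1976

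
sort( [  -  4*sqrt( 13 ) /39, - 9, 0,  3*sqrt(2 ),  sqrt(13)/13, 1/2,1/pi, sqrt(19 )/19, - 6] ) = [ - 9,-6,- 4*sqrt( 13)/39, 0,sqrt ( 19 ) /19, sqrt(13)/13, 1/pi,1/2,3*sqrt(2 ) ]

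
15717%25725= 15717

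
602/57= 602/57 = 10.56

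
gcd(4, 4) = 4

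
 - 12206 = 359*(- 34 ) 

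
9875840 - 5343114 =4532726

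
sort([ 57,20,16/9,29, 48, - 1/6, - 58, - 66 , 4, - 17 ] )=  [ - 66 , - 58, - 17 , - 1/6, 16/9,  4, 20,29,48,57] 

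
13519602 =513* 26354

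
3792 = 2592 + 1200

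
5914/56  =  2957/28 = 105.61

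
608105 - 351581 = 256524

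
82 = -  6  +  88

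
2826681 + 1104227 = 3930908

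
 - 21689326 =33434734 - 55124060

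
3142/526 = 5 + 256/263  =  5.97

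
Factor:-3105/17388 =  - 5/28 = - 2^(-2)*5^1 * 7^ ( - 1)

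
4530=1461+3069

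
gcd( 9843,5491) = 17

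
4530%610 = 260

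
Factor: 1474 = 2^1*11^1*67^1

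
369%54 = 45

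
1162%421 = 320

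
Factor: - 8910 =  - 2^1*3^4*5^1 * 11^1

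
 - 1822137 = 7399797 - 9221934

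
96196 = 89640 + 6556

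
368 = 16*23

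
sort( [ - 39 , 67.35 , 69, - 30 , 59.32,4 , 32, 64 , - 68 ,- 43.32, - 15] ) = [ - 68,-43.32 ,-39, - 30 , - 15,  4,  32,  59.32,  64,67.35 , 69 ] 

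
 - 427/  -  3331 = 427/3331 = 0.13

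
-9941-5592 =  -15533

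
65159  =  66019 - 860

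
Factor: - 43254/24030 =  - 9/5=- 3^2*5^( - 1) 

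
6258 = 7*894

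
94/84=1 + 5/42 = 1.12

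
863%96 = 95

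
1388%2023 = 1388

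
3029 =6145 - 3116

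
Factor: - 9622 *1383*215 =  -2861053590= - 2^1*3^1*5^1*17^1 * 43^1 * 283^1*461^1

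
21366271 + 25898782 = 47265053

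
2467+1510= 3977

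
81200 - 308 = 80892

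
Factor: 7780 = 2^2*5^1*389^1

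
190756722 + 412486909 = 603243631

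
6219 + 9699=15918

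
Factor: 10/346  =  5^1*173^(  -  1 )= 5/173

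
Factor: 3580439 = 1663^1*2153^1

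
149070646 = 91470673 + 57599973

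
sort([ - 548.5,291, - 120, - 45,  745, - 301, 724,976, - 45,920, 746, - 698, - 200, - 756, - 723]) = [- 756, - 723 , - 698 , - 548.5, - 301,-200,  -  120,  -  45,-45,291,724, 745 , 746, 920, 976]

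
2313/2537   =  2313/2537 = 0.91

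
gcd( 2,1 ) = 1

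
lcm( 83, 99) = 8217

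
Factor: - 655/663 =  - 3^( - 1 )*5^1*13^( - 1) * 17^( - 1)  *  131^1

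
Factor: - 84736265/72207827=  - 5^1*173^1 * 97961^1 * 72207827^( - 1)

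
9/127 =9/127 = 0.07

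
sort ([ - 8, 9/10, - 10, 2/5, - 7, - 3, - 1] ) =[- 10, - 8,- 7,-3 , - 1,2/5, 9/10] 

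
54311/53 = 1024 + 39/53 = 1024.74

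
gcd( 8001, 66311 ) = 7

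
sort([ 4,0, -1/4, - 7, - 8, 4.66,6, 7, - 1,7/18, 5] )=[- 8, - 7, - 1, - 1/4,0, 7/18,4,4.66,  5,6,7] 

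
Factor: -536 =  - 2^3*67^1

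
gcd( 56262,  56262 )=56262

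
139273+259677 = 398950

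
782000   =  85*9200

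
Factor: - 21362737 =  - 11^1 *1942067^1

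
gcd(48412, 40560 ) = 52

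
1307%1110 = 197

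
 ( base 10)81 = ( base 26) 33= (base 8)121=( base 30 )2l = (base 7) 144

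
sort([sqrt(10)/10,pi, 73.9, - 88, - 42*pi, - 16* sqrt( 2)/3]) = [-42*pi, -88, - 16 * sqrt( 2)/3,sqrt ( 10 )/10, pi,73.9] 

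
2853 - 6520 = -3667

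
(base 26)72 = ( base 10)184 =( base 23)80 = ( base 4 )2320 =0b10111000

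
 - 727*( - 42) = 30534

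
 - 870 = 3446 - 4316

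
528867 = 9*58763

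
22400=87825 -65425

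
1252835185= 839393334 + 413441851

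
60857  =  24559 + 36298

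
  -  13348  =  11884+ - 25232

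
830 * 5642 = 4682860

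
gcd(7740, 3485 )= 5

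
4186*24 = 100464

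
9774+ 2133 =11907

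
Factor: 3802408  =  2^3*475301^1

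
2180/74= 1090/37 = 29.46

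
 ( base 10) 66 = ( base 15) 46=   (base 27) 2C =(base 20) 36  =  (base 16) 42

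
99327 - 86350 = 12977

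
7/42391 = 7/42391 = 0.00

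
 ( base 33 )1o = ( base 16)39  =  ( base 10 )57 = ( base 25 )27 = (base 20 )2H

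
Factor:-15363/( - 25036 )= 2^(-2)*3^3 * 11^( -1 )=   27/44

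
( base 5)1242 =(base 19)A7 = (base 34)5r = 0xC5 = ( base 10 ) 197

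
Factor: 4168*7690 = 2^4  *5^1 * 521^1 * 769^1 = 32051920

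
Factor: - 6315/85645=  - 1263/17129 = - 3^1* 7^( - 1 )*421^1*2447^( - 1 ) 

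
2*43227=86454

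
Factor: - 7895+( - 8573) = -2^2*23^1*179^1 = - 16468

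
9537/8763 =1+258/2921 = 1.09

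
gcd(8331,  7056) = 3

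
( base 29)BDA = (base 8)22646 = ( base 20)141I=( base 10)9638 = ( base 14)3726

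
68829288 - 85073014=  - 16243726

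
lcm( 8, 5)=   40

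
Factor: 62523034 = 2^1 * 7^1*19^2*89^1*139^1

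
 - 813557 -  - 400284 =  - 413273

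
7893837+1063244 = 8957081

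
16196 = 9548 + 6648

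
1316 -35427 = -34111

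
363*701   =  254463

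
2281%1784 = 497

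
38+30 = 68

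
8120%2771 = 2578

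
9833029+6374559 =16207588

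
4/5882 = 2/2941   =  0.00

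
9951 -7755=2196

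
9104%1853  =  1692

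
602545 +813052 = 1415597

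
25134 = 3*8378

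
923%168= 83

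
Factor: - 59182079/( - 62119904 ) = 5380189/5647264  =  2^( - 5 )*7^( - 1)*17^( - 1 ) * 53^1*1483^( - 1 )*101513^1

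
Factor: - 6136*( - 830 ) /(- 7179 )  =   - 2^4*3^( - 1)*5^1*13^1*59^1 * 83^1 * 2393^( - 1)=   - 5092880/7179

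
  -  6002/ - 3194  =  3001/1597= 1.88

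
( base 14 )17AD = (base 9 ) 5763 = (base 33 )3UC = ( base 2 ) 1000010101101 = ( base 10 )4269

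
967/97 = 9 + 94/97 = 9.97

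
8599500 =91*94500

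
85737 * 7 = 600159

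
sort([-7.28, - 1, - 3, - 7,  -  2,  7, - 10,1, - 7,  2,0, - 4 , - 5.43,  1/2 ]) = [ -10,-7.28, - 7, - 7, - 5.43, - 4, - 3, - 2, - 1, 0,1/2 , 1, 2, 7 ]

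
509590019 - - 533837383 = 1043427402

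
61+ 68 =129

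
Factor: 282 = 2^1*3^1*47^1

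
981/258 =3  +  69/86= 3.80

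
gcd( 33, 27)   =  3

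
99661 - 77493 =22168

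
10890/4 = 2722 + 1/2 = 2722.50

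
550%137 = 2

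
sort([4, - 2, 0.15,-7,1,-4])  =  [ - 7, - 4, - 2, 0.15,  1,4] 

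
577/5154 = 577/5154=0.11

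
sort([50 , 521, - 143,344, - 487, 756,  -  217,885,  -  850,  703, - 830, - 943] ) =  [ - 943, - 850,-830, - 487,  -  217, - 143,50,344,521,703, 756,885] 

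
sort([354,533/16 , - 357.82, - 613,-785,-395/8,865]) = [ - 785, - 613, -357.82,- 395/8,533/16, 354, 865]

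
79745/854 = 93 + 323/854  =  93.38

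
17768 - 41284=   -  23516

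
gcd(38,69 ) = 1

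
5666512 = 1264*4483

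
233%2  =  1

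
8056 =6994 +1062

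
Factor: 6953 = 17^1*409^1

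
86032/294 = 43016/147=292.63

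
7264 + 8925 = 16189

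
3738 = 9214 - 5476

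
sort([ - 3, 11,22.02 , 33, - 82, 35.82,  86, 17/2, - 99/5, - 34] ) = [ - 82 , - 34 , - 99/5, - 3,17/2,  11 , 22.02, 33, 35.82,86]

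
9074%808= 186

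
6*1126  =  6756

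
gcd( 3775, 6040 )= 755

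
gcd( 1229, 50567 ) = 1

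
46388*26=1206088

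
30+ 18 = 48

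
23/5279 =23/5279 = 0.00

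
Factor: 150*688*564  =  58204800 = 2^7*3^2 * 5^2*43^1*  47^1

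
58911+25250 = 84161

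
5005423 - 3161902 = 1843521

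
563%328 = 235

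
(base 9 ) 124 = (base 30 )3d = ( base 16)67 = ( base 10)103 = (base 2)1100111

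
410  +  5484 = 5894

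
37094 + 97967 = 135061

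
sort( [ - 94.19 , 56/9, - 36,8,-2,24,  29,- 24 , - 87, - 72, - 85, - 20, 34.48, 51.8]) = [  -  94.19,  -  87, - 85, - 72, - 36, - 24,-20, - 2,56/9 , 8, 24,29,34.48, 51.8] 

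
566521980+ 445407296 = 1011929276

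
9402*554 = 5208708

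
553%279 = 274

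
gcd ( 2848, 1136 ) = 16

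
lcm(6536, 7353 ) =58824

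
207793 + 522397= 730190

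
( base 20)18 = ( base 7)40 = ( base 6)44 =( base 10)28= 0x1c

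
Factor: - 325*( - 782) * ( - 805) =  - 2^1 * 5^3*7^1*13^1 * 17^1*  23^2 = -204590750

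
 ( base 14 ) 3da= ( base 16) 30C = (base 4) 30030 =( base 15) 370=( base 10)780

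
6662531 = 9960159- 3297628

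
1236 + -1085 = 151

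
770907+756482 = 1527389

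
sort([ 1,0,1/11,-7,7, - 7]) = [ - 7, - 7,  0,1/11,  1,7]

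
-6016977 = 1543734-7560711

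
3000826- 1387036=1613790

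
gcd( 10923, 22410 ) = 3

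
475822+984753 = 1460575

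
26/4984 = 13/2492 = 0.01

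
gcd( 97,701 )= 1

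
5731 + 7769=13500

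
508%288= 220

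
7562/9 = 840 + 2/9 = 840.22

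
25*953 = 23825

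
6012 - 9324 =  - 3312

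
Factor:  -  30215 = - 5^1*6043^1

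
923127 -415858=507269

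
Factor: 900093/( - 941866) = - 2^(-1) * 3^1*197^1*1523^1*470933^(  -  1)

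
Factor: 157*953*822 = 122988462=2^1*3^1*137^1  *  157^1*953^1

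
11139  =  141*79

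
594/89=6 + 60/89= 6.67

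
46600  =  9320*5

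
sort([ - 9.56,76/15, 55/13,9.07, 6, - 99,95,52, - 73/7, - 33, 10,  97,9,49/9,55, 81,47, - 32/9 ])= [ - 99, - 33, - 73/7,-9.56, -32/9,55/13, 76/15 , 49/9,6, 9,9.07,10 , 47,  52, 55,81 , 95,97] 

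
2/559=2/559=   0.00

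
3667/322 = 11  +  125/322= 11.39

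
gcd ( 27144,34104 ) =696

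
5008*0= 0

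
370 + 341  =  711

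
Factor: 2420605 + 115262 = 2535867 = 3^4*31307^1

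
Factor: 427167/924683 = 3^3*13^1*  1217^1 * 924683^( -1) 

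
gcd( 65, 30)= 5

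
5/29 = 5/29 = 0.17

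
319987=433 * 739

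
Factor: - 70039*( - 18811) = 1317503629 = 13^1*1447^1 * 70039^1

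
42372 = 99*428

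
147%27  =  12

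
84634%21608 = 19810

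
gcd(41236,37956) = 4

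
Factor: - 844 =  - 2^2*211^1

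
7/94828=7/94828 = 0.00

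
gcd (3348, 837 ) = 837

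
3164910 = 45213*70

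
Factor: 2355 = 3^1 * 5^1* 157^1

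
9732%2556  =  2064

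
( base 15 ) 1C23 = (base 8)13734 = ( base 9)8336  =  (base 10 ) 6108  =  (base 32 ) 5US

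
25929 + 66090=92019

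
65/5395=1/83 = 0.01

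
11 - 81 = -70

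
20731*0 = 0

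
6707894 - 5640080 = 1067814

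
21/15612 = 7/5204 = 0.00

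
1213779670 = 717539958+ 496239712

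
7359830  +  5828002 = 13187832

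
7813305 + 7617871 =15431176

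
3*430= 1290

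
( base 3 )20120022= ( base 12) 292b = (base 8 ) 11263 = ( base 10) 4787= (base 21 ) AHK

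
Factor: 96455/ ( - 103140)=  -  2^(-2)*3^(- 3)*101^1 = - 101/108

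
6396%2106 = 78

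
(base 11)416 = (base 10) 501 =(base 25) k1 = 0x1F5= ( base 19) 177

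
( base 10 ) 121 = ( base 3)11111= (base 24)51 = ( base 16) 79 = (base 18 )6D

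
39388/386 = 102+8/193=102.04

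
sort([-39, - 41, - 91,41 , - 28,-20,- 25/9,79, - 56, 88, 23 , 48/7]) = [ - 91, - 56,-41, - 39, - 28, - 20, - 25/9, 48/7,23,41, 79, 88 ] 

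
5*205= 1025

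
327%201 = 126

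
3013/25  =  120 + 13/25 =120.52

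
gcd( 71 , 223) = 1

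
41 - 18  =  23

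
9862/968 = 10 + 91/484 = 10.19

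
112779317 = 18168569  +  94610748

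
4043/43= 4043/43=94.02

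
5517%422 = 31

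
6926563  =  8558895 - 1632332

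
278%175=103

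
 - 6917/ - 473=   14+295/473 = 14.62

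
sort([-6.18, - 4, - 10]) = [ - 10, - 6.18,  -  4 ]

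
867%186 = 123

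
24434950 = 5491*4450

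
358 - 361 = - 3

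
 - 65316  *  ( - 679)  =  44349564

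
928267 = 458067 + 470200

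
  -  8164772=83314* ( - 98) 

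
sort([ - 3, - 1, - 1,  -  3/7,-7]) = [ - 7, - 3 , - 1, - 1, - 3/7 ]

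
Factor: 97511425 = 5^2*11^1 * 354587^1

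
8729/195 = 44 + 149/195  =  44.76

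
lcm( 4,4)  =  4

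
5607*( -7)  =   - 39249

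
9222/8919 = 1 + 101/2973 = 1.03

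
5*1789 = 8945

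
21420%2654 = 188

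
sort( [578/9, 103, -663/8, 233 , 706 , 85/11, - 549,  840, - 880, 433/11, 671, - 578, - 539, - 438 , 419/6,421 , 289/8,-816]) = [- 880, - 816, - 578, - 549,-539, - 438,-663/8,  85/11,  289/8,433/11, 578/9,419/6, 103,233, 421,671, 706 , 840 ]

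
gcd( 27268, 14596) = 4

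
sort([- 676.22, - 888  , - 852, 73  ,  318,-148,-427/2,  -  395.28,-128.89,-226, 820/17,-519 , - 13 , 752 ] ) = [-888, - 852,  -  676.22, - 519, - 395.28,-226, - 427/2, - 148, - 128.89, - 13,  820/17, 73 , 318, 752]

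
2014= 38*53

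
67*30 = 2010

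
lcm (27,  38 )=1026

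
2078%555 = 413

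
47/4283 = 47/4283 = 0.01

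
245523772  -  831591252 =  - 586067480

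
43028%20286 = 2456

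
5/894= 5/894=0.01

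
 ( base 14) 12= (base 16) 10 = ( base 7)22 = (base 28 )G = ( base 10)16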